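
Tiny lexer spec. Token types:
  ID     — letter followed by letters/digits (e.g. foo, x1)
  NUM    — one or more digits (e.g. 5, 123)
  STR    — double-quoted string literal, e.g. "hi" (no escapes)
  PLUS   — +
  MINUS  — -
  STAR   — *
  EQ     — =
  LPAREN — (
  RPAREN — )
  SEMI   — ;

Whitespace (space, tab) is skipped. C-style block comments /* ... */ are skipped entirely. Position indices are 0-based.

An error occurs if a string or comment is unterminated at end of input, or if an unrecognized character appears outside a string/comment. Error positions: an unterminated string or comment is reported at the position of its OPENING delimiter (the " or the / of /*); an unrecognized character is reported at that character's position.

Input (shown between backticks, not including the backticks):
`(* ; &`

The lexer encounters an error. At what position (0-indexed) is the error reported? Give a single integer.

Answer: 5

Derivation:
pos=0: emit LPAREN '('
pos=1: emit STAR '*'
pos=3: emit SEMI ';'
pos=5: ERROR — unrecognized char '&'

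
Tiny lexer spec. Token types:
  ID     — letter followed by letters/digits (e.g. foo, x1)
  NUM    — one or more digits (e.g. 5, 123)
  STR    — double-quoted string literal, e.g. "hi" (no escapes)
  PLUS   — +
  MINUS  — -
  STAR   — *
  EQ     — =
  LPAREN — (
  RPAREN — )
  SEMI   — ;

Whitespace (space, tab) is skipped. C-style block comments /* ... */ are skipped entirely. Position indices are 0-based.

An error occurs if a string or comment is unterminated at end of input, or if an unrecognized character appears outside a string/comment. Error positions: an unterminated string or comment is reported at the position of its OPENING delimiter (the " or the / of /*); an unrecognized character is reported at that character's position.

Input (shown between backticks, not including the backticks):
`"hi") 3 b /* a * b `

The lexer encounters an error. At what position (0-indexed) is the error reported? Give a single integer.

Answer: 10

Derivation:
pos=0: enter STRING mode
pos=0: emit STR "hi" (now at pos=4)
pos=4: emit RPAREN ')'
pos=6: emit NUM '3' (now at pos=7)
pos=8: emit ID 'b' (now at pos=9)
pos=10: enter COMMENT mode (saw '/*')
pos=10: ERROR — unterminated comment (reached EOF)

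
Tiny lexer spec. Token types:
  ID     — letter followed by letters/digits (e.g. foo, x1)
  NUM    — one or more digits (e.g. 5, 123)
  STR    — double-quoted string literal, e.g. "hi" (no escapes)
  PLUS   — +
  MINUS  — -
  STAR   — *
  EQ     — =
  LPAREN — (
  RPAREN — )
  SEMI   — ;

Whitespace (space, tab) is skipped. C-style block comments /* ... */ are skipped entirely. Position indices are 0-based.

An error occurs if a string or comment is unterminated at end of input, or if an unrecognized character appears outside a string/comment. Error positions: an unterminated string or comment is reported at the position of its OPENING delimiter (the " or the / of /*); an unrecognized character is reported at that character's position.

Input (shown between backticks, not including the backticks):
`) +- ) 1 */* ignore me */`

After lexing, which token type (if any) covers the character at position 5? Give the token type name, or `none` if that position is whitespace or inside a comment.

Answer: RPAREN

Derivation:
pos=0: emit RPAREN ')'
pos=2: emit PLUS '+'
pos=3: emit MINUS '-'
pos=5: emit RPAREN ')'
pos=7: emit NUM '1' (now at pos=8)
pos=9: emit STAR '*'
pos=10: enter COMMENT mode (saw '/*')
exit COMMENT mode (now at pos=25)
DONE. 6 tokens: [RPAREN, PLUS, MINUS, RPAREN, NUM, STAR]
Position 5: char is ')' -> RPAREN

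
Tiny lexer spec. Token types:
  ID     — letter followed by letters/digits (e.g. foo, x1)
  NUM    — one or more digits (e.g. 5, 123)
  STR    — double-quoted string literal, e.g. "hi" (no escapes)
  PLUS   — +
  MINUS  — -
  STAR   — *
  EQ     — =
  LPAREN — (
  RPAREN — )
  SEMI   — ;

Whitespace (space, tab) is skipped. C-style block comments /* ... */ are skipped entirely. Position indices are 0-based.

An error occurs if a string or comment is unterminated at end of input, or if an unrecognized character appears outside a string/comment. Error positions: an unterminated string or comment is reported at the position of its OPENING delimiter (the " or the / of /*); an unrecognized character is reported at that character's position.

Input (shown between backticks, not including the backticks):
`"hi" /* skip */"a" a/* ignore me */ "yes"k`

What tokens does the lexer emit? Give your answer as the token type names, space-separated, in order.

Answer: STR STR ID STR ID

Derivation:
pos=0: enter STRING mode
pos=0: emit STR "hi" (now at pos=4)
pos=5: enter COMMENT mode (saw '/*')
exit COMMENT mode (now at pos=15)
pos=15: enter STRING mode
pos=15: emit STR "a" (now at pos=18)
pos=19: emit ID 'a' (now at pos=20)
pos=20: enter COMMENT mode (saw '/*')
exit COMMENT mode (now at pos=35)
pos=36: enter STRING mode
pos=36: emit STR "yes" (now at pos=41)
pos=41: emit ID 'k' (now at pos=42)
DONE. 5 tokens: [STR, STR, ID, STR, ID]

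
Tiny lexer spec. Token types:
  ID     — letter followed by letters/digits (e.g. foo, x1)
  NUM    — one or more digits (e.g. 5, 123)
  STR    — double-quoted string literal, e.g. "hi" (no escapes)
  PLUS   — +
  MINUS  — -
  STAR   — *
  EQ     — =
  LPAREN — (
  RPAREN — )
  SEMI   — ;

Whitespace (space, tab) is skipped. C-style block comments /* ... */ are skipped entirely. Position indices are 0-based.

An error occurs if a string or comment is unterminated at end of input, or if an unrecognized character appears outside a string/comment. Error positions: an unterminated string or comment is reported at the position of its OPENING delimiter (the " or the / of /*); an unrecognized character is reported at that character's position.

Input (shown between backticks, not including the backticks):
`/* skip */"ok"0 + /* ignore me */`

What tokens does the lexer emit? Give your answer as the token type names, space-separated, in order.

pos=0: enter COMMENT mode (saw '/*')
exit COMMENT mode (now at pos=10)
pos=10: enter STRING mode
pos=10: emit STR "ok" (now at pos=14)
pos=14: emit NUM '0' (now at pos=15)
pos=16: emit PLUS '+'
pos=18: enter COMMENT mode (saw '/*')
exit COMMENT mode (now at pos=33)
DONE. 3 tokens: [STR, NUM, PLUS]

Answer: STR NUM PLUS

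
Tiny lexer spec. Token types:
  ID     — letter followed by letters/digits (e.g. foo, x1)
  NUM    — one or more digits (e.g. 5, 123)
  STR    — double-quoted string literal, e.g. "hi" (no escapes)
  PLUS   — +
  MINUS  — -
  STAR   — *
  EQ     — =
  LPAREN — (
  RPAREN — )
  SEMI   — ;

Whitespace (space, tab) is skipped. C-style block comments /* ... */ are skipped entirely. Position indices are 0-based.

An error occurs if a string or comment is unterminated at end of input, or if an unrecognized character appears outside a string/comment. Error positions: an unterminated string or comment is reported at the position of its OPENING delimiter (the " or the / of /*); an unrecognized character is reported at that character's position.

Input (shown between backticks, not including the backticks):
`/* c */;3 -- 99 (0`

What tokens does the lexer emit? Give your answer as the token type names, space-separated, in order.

pos=0: enter COMMENT mode (saw '/*')
exit COMMENT mode (now at pos=7)
pos=7: emit SEMI ';'
pos=8: emit NUM '3' (now at pos=9)
pos=10: emit MINUS '-'
pos=11: emit MINUS '-'
pos=13: emit NUM '99' (now at pos=15)
pos=16: emit LPAREN '('
pos=17: emit NUM '0' (now at pos=18)
DONE. 7 tokens: [SEMI, NUM, MINUS, MINUS, NUM, LPAREN, NUM]

Answer: SEMI NUM MINUS MINUS NUM LPAREN NUM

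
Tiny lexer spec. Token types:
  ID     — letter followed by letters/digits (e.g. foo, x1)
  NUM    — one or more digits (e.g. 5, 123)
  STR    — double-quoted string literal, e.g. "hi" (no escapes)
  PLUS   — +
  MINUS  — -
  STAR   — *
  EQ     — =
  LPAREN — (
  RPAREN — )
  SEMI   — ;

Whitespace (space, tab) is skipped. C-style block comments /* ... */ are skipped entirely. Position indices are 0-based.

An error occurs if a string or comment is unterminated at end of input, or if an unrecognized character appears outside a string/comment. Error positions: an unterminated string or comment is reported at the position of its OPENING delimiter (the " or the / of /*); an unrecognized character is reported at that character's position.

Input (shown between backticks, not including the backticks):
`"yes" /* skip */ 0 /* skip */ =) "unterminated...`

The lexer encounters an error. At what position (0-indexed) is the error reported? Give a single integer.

pos=0: enter STRING mode
pos=0: emit STR "yes" (now at pos=5)
pos=6: enter COMMENT mode (saw '/*')
exit COMMENT mode (now at pos=16)
pos=17: emit NUM '0' (now at pos=18)
pos=19: enter COMMENT mode (saw '/*')
exit COMMENT mode (now at pos=29)
pos=30: emit EQ '='
pos=31: emit RPAREN ')'
pos=33: enter STRING mode
pos=33: ERROR — unterminated string

Answer: 33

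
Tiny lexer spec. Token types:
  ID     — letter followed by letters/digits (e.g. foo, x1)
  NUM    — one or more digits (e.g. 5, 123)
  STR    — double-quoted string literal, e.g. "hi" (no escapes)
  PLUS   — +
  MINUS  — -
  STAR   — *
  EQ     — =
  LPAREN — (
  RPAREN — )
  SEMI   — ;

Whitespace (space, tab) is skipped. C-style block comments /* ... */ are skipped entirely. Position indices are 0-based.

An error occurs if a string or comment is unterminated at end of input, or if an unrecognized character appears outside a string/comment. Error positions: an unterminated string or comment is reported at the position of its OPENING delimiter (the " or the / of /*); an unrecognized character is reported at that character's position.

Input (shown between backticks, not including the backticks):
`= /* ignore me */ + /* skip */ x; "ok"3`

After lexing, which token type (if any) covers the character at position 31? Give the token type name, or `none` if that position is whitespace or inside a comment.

Answer: ID

Derivation:
pos=0: emit EQ '='
pos=2: enter COMMENT mode (saw '/*')
exit COMMENT mode (now at pos=17)
pos=18: emit PLUS '+'
pos=20: enter COMMENT mode (saw '/*')
exit COMMENT mode (now at pos=30)
pos=31: emit ID 'x' (now at pos=32)
pos=32: emit SEMI ';'
pos=34: enter STRING mode
pos=34: emit STR "ok" (now at pos=38)
pos=38: emit NUM '3' (now at pos=39)
DONE. 6 tokens: [EQ, PLUS, ID, SEMI, STR, NUM]
Position 31: char is 'x' -> ID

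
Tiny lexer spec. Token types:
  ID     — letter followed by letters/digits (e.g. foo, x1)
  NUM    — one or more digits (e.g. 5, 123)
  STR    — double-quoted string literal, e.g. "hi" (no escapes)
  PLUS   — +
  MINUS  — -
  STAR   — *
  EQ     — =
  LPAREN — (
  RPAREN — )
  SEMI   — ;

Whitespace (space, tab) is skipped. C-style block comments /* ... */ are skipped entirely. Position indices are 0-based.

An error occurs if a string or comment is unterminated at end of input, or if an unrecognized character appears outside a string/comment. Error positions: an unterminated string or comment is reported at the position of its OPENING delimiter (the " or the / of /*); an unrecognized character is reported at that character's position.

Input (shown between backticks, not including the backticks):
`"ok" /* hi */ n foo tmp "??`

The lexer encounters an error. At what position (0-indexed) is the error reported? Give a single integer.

pos=0: enter STRING mode
pos=0: emit STR "ok" (now at pos=4)
pos=5: enter COMMENT mode (saw '/*')
exit COMMENT mode (now at pos=13)
pos=14: emit ID 'n' (now at pos=15)
pos=16: emit ID 'foo' (now at pos=19)
pos=20: emit ID 'tmp' (now at pos=23)
pos=24: enter STRING mode
pos=24: ERROR — unterminated string

Answer: 24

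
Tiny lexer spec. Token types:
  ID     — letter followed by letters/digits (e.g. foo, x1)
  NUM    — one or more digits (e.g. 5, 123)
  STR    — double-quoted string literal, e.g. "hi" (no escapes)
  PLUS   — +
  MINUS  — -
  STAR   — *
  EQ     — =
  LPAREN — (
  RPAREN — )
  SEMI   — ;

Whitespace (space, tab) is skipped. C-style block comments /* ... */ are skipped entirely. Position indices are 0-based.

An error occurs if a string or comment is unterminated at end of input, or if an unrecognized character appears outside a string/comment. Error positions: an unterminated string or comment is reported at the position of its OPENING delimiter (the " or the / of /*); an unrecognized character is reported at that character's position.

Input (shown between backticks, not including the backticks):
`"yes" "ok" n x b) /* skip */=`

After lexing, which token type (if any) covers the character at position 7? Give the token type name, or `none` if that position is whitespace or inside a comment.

Answer: STR

Derivation:
pos=0: enter STRING mode
pos=0: emit STR "yes" (now at pos=5)
pos=6: enter STRING mode
pos=6: emit STR "ok" (now at pos=10)
pos=11: emit ID 'n' (now at pos=12)
pos=13: emit ID 'x' (now at pos=14)
pos=15: emit ID 'b' (now at pos=16)
pos=16: emit RPAREN ')'
pos=18: enter COMMENT mode (saw '/*')
exit COMMENT mode (now at pos=28)
pos=28: emit EQ '='
DONE. 7 tokens: [STR, STR, ID, ID, ID, RPAREN, EQ]
Position 7: char is 'o' -> STR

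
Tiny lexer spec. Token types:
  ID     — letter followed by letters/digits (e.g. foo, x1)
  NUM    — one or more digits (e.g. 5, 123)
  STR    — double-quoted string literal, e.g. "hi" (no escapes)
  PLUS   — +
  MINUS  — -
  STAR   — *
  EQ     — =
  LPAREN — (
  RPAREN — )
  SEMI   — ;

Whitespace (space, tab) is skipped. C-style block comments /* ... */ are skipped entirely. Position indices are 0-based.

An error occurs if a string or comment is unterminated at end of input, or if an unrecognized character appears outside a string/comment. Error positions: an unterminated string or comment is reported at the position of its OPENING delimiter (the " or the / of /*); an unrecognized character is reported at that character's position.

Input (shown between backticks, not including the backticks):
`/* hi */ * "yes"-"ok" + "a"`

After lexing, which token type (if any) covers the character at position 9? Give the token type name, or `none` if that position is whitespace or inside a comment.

Answer: STAR

Derivation:
pos=0: enter COMMENT mode (saw '/*')
exit COMMENT mode (now at pos=8)
pos=9: emit STAR '*'
pos=11: enter STRING mode
pos=11: emit STR "yes" (now at pos=16)
pos=16: emit MINUS '-'
pos=17: enter STRING mode
pos=17: emit STR "ok" (now at pos=21)
pos=22: emit PLUS '+'
pos=24: enter STRING mode
pos=24: emit STR "a" (now at pos=27)
DONE. 6 tokens: [STAR, STR, MINUS, STR, PLUS, STR]
Position 9: char is '*' -> STAR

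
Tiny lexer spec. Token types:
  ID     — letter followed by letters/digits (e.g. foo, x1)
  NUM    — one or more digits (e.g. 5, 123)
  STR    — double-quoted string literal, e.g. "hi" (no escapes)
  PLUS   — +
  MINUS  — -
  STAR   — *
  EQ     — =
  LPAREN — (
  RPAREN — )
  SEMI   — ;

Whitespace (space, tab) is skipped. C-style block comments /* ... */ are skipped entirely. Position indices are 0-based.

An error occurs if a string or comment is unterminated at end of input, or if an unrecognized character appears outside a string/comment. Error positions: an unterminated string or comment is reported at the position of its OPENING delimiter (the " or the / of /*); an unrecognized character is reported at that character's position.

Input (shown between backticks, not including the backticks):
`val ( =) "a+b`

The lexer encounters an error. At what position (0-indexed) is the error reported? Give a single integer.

pos=0: emit ID 'val' (now at pos=3)
pos=4: emit LPAREN '('
pos=6: emit EQ '='
pos=7: emit RPAREN ')'
pos=9: enter STRING mode
pos=9: ERROR — unterminated string

Answer: 9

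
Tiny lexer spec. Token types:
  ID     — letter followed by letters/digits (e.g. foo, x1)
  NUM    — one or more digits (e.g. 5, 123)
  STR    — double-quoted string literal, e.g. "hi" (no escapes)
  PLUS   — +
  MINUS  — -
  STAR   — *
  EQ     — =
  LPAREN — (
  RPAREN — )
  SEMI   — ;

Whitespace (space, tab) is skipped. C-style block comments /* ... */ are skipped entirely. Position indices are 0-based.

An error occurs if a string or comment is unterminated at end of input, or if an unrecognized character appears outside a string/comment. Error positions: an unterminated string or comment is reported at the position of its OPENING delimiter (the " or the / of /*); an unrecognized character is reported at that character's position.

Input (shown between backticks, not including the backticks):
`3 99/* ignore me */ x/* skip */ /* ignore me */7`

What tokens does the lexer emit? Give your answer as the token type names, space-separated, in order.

pos=0: emit NUM '3' (now at pos=1)
pos=2: emit NUM '99' (now at pos=4)
pos=4: enter COMMENT mode (saw '/*')
exit COMMENT mode (now at pos=19)
pos=20: emit ID 'x' (now at pos=21)
pos=21: enter COMMENT mode (saw '/*')
exit COMMENT mode (now at pos=31)
pos=32: enter COMMENT mode (saw '/*')
exit COMMENT mode (now at pos=47)
pos=47: emit NUM '7' (now at pos=48)
DONE. 4 tokens: [NUM, NUM, ID, NUM]

Answer: NUM NUM ID NUM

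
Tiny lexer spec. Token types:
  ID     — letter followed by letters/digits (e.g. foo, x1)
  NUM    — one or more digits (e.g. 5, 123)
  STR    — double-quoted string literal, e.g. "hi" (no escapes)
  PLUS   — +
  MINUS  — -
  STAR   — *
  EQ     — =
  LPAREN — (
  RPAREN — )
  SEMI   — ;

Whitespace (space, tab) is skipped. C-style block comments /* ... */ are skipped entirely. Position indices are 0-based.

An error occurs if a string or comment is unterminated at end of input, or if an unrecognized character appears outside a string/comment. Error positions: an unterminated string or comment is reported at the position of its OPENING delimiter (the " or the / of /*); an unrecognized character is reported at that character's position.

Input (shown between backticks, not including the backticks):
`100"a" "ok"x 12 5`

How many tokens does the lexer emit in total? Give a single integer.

pos=0: emit NUM '100' (now at pos=3)
pos=3: enter STRING mode
pos=3: emit STR "a" (now at pos=6)
pos=7: enter STRING mode
pos=7: emit STR "ok" (now at pos=11)
pos=11: emit ID 'x' (now at pos=12)
pos=13: emit NUM '12' (now at pos=15)
pos=16: emit NUM '5' (now at pos=17)
DONE. 6 tokens: [NUM, STR, STR, ID, NUM, NUM]

Answer: 6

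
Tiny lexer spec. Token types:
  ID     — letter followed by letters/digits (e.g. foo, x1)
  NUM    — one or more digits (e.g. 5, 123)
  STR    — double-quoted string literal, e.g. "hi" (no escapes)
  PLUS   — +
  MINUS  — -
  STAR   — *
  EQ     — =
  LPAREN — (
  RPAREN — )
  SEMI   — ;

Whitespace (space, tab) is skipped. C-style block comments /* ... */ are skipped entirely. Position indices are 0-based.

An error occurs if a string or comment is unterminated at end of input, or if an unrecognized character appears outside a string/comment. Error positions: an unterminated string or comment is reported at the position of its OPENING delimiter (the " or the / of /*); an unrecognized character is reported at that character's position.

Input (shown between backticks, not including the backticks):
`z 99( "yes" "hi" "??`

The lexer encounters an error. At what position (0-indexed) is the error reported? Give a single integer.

Answer: 17

Derivation:
pos=0: emit ID 'z' (now at pos=1)
pos=2: emit NUM '99' (now at pos=4)
pos=4: emit LPAREN '('
pos=6: enter STRING mode
pos=6: emit STR "yes" (now at pos=11)
pos=12: enter STRING mode
pos=12: emit STR "hi" (now at pos=16)
pos=17: enter STRING mode
pos=17: ERROR — unterminated string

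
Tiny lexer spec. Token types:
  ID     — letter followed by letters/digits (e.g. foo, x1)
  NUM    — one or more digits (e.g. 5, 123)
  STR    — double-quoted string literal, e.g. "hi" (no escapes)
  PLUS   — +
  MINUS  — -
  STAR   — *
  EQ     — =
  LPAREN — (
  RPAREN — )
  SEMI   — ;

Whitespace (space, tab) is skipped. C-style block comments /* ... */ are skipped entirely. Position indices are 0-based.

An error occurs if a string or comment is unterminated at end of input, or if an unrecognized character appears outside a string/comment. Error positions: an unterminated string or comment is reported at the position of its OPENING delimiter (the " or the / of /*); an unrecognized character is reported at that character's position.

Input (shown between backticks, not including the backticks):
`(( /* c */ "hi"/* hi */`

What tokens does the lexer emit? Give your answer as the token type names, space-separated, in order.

Answer: LPAREN LPAREN STR

Derivation:
pos=0: emit LPAREN '('
pos=1: emit LPAREN '('
pos=3: enter COMMENT mode (saw '/*')
exit COMMENT mode (now at pos=10)
pos=11: enter STRING mode
pos=11: emit STR "hi" (now at pos=15)
pos=15: enter COMMENT mode (saw '/*')
exit COMMENT mode (now at pos=23)
DONE. 3 tokens: [LPAREN, LPAREN, STR]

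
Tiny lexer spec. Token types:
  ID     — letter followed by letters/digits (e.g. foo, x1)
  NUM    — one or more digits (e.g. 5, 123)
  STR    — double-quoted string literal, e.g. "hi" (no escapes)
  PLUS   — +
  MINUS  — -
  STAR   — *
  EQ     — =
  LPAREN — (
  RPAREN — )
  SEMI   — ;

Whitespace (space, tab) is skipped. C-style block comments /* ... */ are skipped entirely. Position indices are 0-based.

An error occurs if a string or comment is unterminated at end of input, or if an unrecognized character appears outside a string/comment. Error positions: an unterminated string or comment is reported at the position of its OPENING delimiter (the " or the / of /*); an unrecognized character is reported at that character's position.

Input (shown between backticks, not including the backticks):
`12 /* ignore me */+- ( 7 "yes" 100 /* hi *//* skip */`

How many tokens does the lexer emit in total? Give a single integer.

Answer: 7

Derivation:
pos=0: emit NUM '12' (now at pos=2)
pos=3: enter COMMENT mode (saw '/*')
exit COMMENT mode (now at pos=18)
pos=18: emit PLUS '+'
pos=19: emit MINUS '-'
pos=21: emit LPAREN '('
pos=23: emit NUM '7' (now at pos=24)
pos=25: enter STRING mode
pos=25: emit STR "yes" (now at pos=30)
pos=31: emit NUM '100' (now at pos=34)
pos=35: enter COMMENT mode (saw '/*')
exit COMMENT mode (now at pos=43)
pos=43: enter COMMENT mode (saw '/*')
exit COMMENT mode (now at pos=53)
DONE. 7 tokens: [NUM, PLUS, MINUS, LPAREN, NUM, STR, NUM]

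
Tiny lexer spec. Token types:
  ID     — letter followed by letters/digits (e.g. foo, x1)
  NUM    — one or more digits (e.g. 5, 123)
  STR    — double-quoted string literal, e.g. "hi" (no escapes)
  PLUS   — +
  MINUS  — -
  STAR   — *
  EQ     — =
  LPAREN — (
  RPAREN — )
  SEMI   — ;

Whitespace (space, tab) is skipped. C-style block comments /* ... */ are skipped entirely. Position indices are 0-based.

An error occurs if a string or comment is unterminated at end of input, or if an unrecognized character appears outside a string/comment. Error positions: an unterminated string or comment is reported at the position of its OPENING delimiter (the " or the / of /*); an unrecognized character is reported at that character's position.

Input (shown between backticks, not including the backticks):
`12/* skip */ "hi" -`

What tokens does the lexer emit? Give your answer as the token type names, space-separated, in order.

pos=0: emit NUM '12' (now at pos=2)
pos=2: enter COMMENT mode (saw '/*')
exit COMMENT mode (now at pos=12)
pos=13: enter STRING mode
pos=13: emit STR "hi" (now at pos=17)
pos=18: emit MINUS '-'
DONE. 3 tokens: [NUM, STR, MINUS]

Answer: NUM STR MINUS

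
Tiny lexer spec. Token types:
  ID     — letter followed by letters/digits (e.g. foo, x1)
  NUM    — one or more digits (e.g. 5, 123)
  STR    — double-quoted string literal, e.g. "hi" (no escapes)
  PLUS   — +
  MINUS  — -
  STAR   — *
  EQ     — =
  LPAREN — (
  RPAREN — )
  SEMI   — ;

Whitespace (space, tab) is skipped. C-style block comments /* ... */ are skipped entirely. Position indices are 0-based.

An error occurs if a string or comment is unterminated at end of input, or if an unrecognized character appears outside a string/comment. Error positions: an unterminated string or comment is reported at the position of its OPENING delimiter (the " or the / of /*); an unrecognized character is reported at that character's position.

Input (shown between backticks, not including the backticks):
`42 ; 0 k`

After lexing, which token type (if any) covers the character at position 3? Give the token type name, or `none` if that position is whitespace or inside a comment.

Answer: SEMI

Derivation:
pos=0: emit NUM '42' (now at pos=2)
pos=3: emit SEMI ';'
pos=5: emit NUM '0' (now at pos=6)
pos=7: emit ID 'k' (now at pos=8)
DONE. 4 tokens: [NUM, SEMI, NUM, ID]
Position 3: char is ';' -> SEMI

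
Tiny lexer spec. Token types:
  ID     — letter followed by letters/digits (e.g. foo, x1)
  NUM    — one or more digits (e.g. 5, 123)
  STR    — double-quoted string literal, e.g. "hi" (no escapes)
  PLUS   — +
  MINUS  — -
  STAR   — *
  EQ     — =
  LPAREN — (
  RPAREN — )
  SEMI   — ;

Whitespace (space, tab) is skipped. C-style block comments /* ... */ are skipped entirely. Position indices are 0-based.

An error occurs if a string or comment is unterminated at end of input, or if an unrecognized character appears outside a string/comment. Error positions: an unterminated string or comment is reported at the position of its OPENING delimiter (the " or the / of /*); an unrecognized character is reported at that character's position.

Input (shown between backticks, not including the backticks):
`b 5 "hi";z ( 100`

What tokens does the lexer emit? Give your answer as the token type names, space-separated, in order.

pos=0: emit ID 'b' (now at pos=1)
pos=2: emit NUM '5' (now at pos=3)
pos=4: enter STRING mode
pos=4: emit STR "hi" (now at pos=8)
pos=8: emit SEMI ';'
pos=9: emit ID 'z' (now at pos=10)
pos=11: emit LPAREN '('
pos=13: emit NUM '100' (now at pos=16)
DONE. 7 tokens: [ID, NUM, STR, SEMI, ID, LPAREN, NUM]

Answer: ID NUM STR SEMI ID LPAREN NUM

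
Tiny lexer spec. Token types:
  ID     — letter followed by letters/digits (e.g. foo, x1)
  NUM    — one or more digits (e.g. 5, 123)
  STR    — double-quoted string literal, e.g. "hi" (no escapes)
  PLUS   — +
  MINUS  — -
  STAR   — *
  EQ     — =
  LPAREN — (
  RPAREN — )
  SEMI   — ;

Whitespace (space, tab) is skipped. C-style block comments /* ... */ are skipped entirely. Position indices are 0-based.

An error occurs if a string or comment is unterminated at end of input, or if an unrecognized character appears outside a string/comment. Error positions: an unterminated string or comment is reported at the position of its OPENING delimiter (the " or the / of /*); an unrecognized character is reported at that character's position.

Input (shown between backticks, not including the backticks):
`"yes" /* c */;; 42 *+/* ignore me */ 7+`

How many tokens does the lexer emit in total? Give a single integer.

Answer: 8

Derivation:
pos=0: enter STRING mode
pos=0: emit STR "yes" (now at pos=5)
pos=6: enter COMMENT mode (saw '/*')
exit COMMENT mode (now at pos=13)
pos=13: emit SEMI ';'
pos=14: emit SEMI ';'
pos=16: emit NUM '42' (now at pos=18)
pos=19: emit STAR '*'
pos=20: emit PLUS '+'
pos=21: enter COMMENT mode (saw '/*')
exit COMMENT mode (now at pos=36)
pos=37: emit NUM '7' (now at pos=38)
pos=38: emit PLUS '+'
DONE. 8 tokens: [STR, SEMI, SEMI, NUM, STAR, PLUS, NUM, PLUS]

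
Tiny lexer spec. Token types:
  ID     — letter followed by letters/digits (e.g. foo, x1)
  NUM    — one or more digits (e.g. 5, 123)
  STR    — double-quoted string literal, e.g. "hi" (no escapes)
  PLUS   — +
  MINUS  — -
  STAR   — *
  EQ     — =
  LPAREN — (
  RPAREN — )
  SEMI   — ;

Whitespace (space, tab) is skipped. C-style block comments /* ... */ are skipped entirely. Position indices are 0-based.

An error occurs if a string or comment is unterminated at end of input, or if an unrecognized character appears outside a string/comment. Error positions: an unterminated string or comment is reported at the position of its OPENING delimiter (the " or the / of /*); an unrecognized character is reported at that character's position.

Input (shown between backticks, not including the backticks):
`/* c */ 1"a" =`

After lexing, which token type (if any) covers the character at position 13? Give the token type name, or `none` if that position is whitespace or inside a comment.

pos=0: enter COMMENT mode (saw '/*')
exit COMMENT mode (now at pos=7)
pos=8: emit NUM '1' (now at pos=9)
pos=9: enter STRING mode
pos=9: emit STR "a" (now at pos=12)
pos=13: emit EQ '='
DONE. 3 tokens: [NUM, STR, EQ]
Position 13: char is '=' -> EQ

Answer: EQ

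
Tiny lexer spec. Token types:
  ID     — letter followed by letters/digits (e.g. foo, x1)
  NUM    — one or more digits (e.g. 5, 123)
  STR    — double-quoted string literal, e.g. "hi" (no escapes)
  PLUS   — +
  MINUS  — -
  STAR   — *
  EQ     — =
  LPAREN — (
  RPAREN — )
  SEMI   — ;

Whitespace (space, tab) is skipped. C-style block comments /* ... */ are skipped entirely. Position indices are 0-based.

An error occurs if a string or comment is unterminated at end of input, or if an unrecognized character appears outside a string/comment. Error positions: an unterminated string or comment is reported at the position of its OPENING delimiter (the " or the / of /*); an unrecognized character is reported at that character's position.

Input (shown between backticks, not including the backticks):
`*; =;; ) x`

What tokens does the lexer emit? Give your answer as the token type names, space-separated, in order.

Answer: STAR SEMI EQ SEMI SEMI RPAREN ID

Derivation:
pos=0: emit STAR '*'
pos=1: emit SEMI ';'
pos=3: emit EQ '='
pos=4: emit SEMI ';'
pos=5: emit SEMI ';'
pos=7: emit RPAREN ')'
pos=9: emit ID 'x' (now at pos=10)
DONE. 7 tokens: [STAR, SEMI, EQ, SEMI, SEMI, RPAREN, ID]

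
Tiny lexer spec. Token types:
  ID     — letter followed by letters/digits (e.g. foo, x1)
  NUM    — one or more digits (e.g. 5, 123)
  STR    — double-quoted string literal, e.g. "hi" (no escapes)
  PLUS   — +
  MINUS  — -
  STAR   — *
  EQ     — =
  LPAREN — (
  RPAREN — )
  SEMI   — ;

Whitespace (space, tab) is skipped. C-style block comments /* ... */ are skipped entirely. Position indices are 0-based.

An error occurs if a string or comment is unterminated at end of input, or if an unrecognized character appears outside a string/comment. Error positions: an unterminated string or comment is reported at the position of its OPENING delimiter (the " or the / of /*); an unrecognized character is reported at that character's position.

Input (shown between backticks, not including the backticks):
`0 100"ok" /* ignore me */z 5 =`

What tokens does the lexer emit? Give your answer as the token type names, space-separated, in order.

Answer: NUM NUM STR ID NUM EQ

Derivation:
pos=0: emit NUM '0' (now at pos=1)
pos=2: emit NUM '100' (now at pos=5)
pos=5: enter STRING mode
pos=5: emit STR "ok" (now at pos=9)
pos=10: enter COMMENT mode (saw '/*')
exit COMMENT mode (now at pos=25)
pos=25: emit ID 'z' (now at pos=26)
pos=27: emit NUM '5' (now at pos=28)
pos=29: emit EQ '='
DONE. 6 tokens: [NUM, NUM, STR, ID, NUM, EQ]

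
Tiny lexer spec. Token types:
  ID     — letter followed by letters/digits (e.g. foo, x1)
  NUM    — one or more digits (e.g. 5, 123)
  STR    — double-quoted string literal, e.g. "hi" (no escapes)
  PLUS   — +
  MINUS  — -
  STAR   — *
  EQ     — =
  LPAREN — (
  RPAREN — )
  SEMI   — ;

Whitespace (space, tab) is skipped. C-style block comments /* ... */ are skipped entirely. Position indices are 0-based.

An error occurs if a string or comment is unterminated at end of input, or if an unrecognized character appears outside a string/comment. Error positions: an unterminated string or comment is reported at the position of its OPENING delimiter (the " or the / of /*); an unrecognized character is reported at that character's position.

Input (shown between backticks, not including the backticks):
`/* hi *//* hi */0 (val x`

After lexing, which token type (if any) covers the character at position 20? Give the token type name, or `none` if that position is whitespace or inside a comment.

Answer: ID

Derivation:
pos=0: enter COMMENT mode (saw '/*')
exit COMMENT mode (now at pos=8)
pos=8: enter COMMENT mode (saw '/*')
exit COMMENT mode (now at pos=16)
pos=16: emit NUM '0' (now at pos=17)
pos=18: emit LPAREN '('
pos=19: emit ID 'val' (now at pos=22)
pos=23: emit ID 'x' (now at pos=24)
DONE. 4 tokens: [NUM, LPAREN, ID, ID]
Position 20: char is 'a' -> ID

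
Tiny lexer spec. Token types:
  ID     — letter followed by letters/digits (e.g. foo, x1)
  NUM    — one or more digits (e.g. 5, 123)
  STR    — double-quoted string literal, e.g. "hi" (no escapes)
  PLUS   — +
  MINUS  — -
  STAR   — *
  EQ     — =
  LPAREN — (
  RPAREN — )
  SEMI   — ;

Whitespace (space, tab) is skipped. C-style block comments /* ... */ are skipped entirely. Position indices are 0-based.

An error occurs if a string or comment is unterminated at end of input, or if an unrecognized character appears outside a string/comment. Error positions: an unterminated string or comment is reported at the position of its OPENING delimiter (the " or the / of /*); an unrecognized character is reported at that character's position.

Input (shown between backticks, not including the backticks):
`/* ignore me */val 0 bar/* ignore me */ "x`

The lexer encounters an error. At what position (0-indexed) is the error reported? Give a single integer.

pos=0: enter COMMENT mode (saw '/*')
exit COMMENT mode (now at pos=15)
pos=15: emit ID 'val' (now at pos=18)
pos=19: emit NUM '0' (now at pos=20)
pos=21: emit ID 'bar' (now at pos=24)
pos=24: enter COMMENT mode (saw '/*')
exit COMMENT mode (now at pos=39)
pos=40: enter STRING mode
pos=40: ERROR — unterminated string

Answer: 40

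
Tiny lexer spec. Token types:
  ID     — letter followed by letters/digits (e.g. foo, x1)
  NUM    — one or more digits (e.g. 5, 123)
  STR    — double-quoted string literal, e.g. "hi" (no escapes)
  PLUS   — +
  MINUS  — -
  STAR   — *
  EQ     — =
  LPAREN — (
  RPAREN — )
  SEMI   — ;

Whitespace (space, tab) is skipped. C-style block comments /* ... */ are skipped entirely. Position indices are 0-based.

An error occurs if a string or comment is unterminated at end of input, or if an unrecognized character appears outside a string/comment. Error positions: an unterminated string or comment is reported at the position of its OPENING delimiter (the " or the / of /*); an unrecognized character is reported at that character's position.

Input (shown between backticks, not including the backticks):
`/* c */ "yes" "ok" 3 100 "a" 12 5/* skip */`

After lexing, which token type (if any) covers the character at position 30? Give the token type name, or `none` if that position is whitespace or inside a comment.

Answer: NUM

Derivation:
pos=0: enter COMMENT mode (saw '/*')
exit COMMENT mode (now at pos=7)
pos=8: enter STRING mode
pos=8: emit STR "yes" (now at pos=13)
pos=14: enter STRING mode
pos=14: emit STR "ok" (now at pos=18)
pos=19: emit NUM '3' (now at pos=20)
pos=21: emit NUM '100' (now at pos=24)
pos=25: enter STRING mode
pos=25: emit STR "a" (now at pos=28)
pos=29: emit NUM '12' (now at pos=31)
pos=32: emit NUM '5' (now at pos=33)
pos=33: enter COMMENT mode (saw '/*')
exit COMMENT mode (now at pos=43)
DONE. 7 tokens: [STR, STR, NUM, NUM, STR, NUM, NUM]
Position 30: char is '2' -> NUM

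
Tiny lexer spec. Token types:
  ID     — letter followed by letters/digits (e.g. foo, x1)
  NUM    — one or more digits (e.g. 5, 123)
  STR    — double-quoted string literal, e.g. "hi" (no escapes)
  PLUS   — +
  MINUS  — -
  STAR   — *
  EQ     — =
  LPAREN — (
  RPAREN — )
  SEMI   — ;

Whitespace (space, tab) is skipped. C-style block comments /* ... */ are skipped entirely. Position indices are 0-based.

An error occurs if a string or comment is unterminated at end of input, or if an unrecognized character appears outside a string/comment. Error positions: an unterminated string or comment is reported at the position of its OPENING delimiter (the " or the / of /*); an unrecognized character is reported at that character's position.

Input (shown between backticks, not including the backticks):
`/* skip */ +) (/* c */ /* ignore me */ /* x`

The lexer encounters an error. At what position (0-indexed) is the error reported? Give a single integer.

pos=0: enter COMMENT mode (saw '/*')
exit COMMENT mode (now at pos=10)
pos=11: emit PLUS '+'
pos=12: emit RPAREN ')'
pos=14: emit LPAREN '('
pos=15: enter COMMENT mode (saw '/*')
exit COMMENT mode (now at pos=22)
pos=23: enter COMMENT mode (saw '/*')
exit COMMENT mode (now at pos=38)
pos=39: enter COMMENT mode (saw '/*')
pos=39: ERROR — unterminated comment (reached EOF)

Answer: 39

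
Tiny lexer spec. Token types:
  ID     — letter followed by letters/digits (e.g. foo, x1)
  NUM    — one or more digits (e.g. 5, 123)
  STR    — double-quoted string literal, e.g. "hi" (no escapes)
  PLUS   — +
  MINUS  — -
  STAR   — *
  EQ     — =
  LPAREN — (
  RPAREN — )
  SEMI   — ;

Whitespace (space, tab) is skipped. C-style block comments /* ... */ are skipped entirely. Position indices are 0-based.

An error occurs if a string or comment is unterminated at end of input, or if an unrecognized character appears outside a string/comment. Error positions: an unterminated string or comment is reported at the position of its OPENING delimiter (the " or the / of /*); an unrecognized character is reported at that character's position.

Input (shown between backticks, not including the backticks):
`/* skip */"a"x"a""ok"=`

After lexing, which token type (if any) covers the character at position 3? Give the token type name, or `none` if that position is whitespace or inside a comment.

pos=0: enter COMMENT mode (saw '/*')
exit COMMENT mode (now at pos=10)
pos=10: enter STRING mode
pos=10: emit STR "a" (now at pos=13)
pos=13: emit ID 'x' (now at pos=14)
pos=14: enter STRING mode
pos=14: emit STR "a" (now at pos=17)
pos=17: enter STRING mode
pos=17: emit STR "ok" (now at pos=21)
pos=21: emit EQ '='
DONE. 5 tokens: [STR, ID, STR, STR, EQ]
Position 3: char is 's' -> none

Answer: none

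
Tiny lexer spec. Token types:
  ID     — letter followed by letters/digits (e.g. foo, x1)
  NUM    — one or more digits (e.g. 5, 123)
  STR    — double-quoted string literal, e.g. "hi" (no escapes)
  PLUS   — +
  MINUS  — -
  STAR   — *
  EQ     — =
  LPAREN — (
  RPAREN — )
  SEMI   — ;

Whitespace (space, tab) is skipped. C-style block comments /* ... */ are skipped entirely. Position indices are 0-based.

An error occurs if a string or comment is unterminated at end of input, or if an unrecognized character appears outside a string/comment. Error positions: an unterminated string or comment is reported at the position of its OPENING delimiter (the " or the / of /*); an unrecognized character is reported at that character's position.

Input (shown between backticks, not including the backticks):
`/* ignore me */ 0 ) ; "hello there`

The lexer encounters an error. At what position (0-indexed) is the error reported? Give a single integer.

pos=0: enter COMMENT mode (saw '/*')
exit COMMENT mode (now at pos=15)
pos=16: emit NUM '0' (now at pos=17)
pos=18: emit RPAREN ')'
pos=20: emit SEMI ';'
pos=22: enter STRING mode
pos=22: ERROR — unterminated string

Answer: 22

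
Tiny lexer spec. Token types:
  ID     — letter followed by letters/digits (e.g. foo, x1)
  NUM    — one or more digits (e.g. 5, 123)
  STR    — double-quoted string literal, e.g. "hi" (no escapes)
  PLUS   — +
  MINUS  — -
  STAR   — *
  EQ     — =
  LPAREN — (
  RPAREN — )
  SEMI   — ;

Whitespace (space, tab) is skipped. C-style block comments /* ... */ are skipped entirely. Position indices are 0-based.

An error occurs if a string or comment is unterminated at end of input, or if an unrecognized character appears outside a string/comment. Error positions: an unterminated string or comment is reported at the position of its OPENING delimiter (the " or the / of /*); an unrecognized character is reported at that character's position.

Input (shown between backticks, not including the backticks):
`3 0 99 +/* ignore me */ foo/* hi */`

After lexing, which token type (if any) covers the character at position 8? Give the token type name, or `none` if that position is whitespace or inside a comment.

pos=0: emit NUM '3' (now at pos=1)
pos=2: emit NUM '0' (now at pos=3)
pos=4: emit NUM '99' (now at pos=6)
pos=7: emit PLUS '+'
pos=8: enter COMMENT mode (saw '/*')
exit COMMENT mode (now at pos=23)
pos=24: emit ID 'foo' (now at pos=27)
pos=27: enter COMMENT mode (saw '/*')
exit COMMENT mode (now at pos=35)
DONE. 5 tokens: [NUM, NUM, NUM, PLUS, ID]
Position 8: char is '/' -> none

Answer: none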